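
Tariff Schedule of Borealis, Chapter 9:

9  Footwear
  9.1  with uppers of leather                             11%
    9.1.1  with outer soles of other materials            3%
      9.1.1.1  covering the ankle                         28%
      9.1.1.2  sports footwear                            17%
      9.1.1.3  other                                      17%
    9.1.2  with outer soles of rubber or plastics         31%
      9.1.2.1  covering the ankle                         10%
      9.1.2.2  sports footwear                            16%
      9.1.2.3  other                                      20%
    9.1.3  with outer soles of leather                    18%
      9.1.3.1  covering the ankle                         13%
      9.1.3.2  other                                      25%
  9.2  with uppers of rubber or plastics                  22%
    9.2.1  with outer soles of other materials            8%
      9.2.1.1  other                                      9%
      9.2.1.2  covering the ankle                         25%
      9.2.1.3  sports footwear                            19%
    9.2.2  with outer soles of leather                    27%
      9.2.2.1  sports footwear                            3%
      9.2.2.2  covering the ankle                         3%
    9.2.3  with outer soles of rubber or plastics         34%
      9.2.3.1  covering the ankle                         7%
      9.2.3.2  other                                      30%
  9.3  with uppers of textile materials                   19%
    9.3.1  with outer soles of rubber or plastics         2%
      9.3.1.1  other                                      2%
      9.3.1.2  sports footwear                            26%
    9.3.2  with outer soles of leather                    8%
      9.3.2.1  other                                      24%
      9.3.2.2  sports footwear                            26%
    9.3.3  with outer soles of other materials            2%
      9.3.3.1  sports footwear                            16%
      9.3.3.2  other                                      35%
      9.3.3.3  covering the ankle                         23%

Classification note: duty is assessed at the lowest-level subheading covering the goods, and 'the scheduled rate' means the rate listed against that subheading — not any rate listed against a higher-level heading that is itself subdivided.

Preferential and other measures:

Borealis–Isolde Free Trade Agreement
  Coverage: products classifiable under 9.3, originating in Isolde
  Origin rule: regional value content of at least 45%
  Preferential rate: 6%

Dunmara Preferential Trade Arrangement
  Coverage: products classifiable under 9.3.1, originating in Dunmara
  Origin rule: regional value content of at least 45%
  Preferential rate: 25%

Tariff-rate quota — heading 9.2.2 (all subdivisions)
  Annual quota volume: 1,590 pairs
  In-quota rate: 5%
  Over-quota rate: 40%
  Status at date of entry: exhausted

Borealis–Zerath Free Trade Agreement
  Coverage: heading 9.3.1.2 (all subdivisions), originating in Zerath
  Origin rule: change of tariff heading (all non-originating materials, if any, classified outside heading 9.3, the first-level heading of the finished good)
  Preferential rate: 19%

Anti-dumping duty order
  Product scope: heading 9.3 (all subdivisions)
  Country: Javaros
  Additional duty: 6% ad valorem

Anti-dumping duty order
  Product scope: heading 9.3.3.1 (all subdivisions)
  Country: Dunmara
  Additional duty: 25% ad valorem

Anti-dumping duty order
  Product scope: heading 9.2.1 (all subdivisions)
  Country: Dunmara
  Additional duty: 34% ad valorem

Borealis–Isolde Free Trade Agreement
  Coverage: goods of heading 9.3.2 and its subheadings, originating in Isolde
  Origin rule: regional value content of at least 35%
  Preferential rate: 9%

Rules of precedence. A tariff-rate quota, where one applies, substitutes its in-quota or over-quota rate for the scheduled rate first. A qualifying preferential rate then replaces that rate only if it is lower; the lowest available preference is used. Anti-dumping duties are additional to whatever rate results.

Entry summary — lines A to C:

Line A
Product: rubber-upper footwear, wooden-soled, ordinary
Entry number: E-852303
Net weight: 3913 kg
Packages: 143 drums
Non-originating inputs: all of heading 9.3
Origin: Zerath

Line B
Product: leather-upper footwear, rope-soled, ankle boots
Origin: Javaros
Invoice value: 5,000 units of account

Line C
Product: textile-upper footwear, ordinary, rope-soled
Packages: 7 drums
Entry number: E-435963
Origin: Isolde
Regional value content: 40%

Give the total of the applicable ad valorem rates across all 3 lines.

72%

Line A: rubber-upper → 9.2; wooden-soled → 9.2.1; ordinary → 9.2.1.1. Scheduled 9%. Zerath agreement on 9.3.1.2: 9.2.1.1 not covered. → 9%.
Line B: leather-upper → 9.1; rope-soled → 9.1.1; ankle boots → 9.1.1.1. Scheduled 28%. No special measure applies. → 28%.
Line C: textile-upper → 9.3; rope-soled → 9.3.3; ordinary → 9.3.3.2. Scheduled 35%. Isolde agreement on 9.3: RVC < 45%; Isolde agreement on 9.3.2: 9.3.3.2 not covered. → 35%.
Sum: 9% + 28% + 35% = 72%.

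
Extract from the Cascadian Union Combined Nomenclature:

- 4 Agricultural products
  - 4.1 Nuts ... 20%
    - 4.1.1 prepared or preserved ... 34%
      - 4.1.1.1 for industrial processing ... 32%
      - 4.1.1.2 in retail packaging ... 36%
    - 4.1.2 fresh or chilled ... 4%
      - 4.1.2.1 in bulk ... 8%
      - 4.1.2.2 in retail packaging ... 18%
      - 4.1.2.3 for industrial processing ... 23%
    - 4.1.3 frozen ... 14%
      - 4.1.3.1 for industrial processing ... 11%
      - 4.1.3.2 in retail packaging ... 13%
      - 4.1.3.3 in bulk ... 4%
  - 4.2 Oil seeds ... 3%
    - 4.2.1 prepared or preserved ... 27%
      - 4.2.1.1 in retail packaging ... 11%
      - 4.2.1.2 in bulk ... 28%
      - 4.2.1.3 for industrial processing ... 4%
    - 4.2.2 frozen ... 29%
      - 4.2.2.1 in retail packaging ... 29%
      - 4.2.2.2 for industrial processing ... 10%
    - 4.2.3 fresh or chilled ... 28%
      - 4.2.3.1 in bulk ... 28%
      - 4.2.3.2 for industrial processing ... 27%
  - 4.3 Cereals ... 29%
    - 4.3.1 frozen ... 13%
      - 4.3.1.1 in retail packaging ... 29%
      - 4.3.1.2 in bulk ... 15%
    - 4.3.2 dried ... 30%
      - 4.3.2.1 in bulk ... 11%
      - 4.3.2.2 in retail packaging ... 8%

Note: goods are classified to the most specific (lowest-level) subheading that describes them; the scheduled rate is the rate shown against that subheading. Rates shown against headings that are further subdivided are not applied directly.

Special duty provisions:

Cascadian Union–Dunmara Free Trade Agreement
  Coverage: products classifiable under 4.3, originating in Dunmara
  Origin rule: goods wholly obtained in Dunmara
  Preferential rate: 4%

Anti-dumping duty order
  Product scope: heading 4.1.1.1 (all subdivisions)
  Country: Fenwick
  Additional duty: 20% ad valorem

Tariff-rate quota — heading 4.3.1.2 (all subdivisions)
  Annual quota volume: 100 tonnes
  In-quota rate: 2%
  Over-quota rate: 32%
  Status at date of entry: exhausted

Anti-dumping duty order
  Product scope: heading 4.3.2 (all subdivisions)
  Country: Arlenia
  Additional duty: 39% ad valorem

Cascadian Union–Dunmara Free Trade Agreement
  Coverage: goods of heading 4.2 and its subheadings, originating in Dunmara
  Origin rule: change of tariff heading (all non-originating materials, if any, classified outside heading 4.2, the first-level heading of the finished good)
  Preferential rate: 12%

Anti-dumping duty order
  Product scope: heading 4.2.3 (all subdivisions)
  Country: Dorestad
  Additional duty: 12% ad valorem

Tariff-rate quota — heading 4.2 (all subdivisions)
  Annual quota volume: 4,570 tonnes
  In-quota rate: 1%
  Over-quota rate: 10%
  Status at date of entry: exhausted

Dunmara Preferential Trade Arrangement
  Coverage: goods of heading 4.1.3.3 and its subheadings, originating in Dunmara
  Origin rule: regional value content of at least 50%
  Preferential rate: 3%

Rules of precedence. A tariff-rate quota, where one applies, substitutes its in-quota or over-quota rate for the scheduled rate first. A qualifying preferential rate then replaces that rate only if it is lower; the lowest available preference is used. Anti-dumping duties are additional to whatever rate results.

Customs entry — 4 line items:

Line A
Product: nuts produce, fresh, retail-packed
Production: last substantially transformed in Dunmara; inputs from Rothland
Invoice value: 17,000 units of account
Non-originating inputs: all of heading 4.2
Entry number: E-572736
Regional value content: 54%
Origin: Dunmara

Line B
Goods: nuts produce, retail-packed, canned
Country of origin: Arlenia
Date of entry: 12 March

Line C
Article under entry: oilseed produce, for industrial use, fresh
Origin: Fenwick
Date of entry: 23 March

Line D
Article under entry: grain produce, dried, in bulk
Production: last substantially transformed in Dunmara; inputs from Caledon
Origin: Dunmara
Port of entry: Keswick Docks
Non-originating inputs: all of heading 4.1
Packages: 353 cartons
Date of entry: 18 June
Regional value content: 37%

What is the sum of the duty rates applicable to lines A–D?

75%

Line A: nuts → 4.1; fresh → 4.1.2; retail-packed → 4.1.2.2. Scheduled 18%. Dunmara agreement on 4.3: 4.1.2.2 not covered; Dunmara agreement on 4.2: 4.1.2.2 not covered; Dunmara agreement on 4.1.3.3: 4.1.2.2 not covered. → 18%.
Line B: nuts → 4.1; canned → 4.1.1; retail-packed → 4.1.1.2. Scheduled 36%. No special measure applies. → 36%.
Line C: oilseed → 4.2; fresh → 4.2.3; for industrial use → 4.2.3.2. Scheduled 27%. quota on 4.2 exhausted → over-quota 10%. → 10%.
Line D: grain → 4.3; dried → 4.3.2; in bulk → 4.3.2.1. Scheduled 11%. Dunmara agreement on 4.3: not wholly obtained; Dunmara agreement on 4.2: 4.3.2.1 not covered; Dunmara agreement on 4.1.3.3: 4.3.2.1 not covered. → 11%.
Sum: 18% + 36% + 10% + 11% = 75%.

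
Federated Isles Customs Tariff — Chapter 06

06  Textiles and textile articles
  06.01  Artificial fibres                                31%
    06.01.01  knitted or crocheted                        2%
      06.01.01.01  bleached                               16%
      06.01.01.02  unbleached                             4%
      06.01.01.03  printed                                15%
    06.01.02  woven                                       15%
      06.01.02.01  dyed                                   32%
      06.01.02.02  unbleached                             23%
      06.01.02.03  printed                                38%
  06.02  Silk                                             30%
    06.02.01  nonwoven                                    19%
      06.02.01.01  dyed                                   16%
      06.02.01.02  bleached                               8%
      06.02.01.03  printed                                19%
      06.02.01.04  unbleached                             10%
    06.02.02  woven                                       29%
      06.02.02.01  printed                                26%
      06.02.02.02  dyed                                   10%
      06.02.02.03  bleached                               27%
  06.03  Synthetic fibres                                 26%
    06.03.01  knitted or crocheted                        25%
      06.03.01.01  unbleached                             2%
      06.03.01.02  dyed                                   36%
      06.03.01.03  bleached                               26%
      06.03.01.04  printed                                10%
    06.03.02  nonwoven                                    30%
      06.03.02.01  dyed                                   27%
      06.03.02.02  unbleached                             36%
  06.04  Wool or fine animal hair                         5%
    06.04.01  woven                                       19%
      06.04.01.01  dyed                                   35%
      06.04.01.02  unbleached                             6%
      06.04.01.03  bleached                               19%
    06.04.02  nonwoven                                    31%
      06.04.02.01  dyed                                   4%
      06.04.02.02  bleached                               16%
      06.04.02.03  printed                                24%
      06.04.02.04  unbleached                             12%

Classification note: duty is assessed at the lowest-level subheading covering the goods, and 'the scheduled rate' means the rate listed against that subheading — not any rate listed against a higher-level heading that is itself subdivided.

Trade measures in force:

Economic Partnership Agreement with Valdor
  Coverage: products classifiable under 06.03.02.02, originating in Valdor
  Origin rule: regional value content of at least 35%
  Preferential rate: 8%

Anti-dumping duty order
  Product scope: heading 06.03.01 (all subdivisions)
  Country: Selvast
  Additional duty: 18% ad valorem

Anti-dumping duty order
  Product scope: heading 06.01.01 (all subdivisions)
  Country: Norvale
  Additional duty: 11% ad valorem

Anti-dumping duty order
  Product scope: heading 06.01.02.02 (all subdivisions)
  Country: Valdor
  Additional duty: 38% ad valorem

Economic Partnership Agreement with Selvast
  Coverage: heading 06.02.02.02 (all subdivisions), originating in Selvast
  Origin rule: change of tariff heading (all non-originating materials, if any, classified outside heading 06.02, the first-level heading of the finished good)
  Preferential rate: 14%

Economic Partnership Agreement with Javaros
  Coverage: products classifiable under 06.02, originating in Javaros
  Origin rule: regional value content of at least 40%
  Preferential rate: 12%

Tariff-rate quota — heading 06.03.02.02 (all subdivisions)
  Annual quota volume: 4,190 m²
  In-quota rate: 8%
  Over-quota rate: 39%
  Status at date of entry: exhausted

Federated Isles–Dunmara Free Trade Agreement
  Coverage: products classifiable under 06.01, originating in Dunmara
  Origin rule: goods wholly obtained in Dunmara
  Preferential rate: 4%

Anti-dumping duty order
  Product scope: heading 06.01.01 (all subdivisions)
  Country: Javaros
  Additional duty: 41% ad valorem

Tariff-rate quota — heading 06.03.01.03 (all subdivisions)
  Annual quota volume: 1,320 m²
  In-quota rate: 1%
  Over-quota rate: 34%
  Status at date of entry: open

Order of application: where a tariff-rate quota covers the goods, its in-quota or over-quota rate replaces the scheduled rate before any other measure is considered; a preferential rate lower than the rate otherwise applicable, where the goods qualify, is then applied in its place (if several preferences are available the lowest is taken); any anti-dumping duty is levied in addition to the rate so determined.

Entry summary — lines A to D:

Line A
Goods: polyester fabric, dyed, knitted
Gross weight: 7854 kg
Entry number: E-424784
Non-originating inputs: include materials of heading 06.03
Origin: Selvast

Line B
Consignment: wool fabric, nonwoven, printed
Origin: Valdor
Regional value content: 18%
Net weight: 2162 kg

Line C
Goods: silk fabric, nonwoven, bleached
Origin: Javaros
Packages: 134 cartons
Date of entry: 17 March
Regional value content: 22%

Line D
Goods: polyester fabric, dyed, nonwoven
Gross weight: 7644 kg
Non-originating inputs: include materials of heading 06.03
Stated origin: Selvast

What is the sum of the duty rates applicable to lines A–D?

Line A: polyester → 06.03; knitted → 06.03.01; dyed → 06.03.01.02. Scheduled 36%. Selvast agreement on 06.02.02.02: 06.03.01.02 not covered; anti-dumping (Selvast, 06.03.01): +18%; total 36% + 18% = 54%. → 54%.
Line B: wool → 06.04; nonwoven → 06.04.02; printed → 06.04.02.03. Scheduled 24%. Valdor agreement on 06.03.02.02: 06.04.02.03 not covered. → 24%.
Line C: silk → 06.02; nonwoven → 06.02.01; bleached → 06.02.01.02. Scheduled 8%. Javaros agreement on 06.02: RVC < 40%. → 8%.
Line D: polyester → 06.03; nonwoven → 06.03.02; dyed → 06.03.02.01. Scheduled 27%. Selvast agreement on 06.02.02.02: 06.03.02.01 not covered. → 27%.
Sum: 54% + 24% + 8% + 27% = 113%.

113%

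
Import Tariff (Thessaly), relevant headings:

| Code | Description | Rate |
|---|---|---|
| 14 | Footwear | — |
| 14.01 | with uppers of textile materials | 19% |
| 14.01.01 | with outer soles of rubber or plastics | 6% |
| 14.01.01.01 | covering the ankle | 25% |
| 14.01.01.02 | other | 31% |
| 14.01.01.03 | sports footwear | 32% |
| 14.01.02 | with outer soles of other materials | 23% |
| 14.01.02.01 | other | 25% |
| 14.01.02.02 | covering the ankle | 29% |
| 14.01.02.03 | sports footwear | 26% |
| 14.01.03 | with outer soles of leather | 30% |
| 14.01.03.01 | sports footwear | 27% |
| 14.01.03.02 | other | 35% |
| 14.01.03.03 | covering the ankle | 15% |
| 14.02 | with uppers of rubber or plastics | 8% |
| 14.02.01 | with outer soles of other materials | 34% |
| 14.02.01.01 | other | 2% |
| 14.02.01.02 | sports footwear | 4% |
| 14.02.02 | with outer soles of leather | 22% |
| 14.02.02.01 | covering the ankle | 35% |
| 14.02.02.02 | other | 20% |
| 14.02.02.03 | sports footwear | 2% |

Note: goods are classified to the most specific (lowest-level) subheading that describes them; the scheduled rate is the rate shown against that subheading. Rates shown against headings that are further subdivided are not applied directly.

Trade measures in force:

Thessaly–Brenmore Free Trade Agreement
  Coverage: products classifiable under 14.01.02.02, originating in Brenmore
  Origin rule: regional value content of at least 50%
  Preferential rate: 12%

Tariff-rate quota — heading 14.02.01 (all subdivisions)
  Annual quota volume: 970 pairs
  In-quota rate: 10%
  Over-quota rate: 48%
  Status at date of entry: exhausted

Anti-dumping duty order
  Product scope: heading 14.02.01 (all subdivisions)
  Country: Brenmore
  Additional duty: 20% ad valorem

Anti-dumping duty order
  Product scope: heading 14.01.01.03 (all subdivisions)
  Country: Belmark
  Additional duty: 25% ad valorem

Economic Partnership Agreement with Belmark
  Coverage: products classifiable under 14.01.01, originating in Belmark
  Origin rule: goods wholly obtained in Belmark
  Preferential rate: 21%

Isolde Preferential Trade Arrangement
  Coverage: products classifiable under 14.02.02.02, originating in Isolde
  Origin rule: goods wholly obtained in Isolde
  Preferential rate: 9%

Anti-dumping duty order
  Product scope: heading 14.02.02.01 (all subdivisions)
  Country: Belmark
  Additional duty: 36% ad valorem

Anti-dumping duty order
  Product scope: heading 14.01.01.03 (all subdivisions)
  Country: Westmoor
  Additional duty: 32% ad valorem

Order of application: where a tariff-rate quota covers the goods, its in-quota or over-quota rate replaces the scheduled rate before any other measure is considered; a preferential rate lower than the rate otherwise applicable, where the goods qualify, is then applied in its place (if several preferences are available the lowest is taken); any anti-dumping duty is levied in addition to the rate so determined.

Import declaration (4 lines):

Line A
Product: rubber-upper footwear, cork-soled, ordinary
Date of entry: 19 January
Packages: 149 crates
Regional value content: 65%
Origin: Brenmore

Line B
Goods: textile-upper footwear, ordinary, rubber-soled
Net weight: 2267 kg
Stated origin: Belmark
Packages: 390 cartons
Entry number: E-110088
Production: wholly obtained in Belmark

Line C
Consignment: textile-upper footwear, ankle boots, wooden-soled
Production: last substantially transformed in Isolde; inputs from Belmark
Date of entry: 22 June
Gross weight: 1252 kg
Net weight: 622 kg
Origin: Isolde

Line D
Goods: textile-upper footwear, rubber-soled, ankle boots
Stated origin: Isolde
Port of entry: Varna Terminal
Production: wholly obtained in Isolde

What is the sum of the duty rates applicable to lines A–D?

143%

Line A: rubber-upper → 14.02; cork-soled → 14.02.01; ordinary → 14.02.01.01. Scheduled 2%. quota on 14.02.01 exhausted → over-quota 48%; Brenmore agreement on 14.01.02.02: 14.02.01.01 not covered; anti-dumping (Brenmore, 14.02.01): +20%; total 48% + 20% = 68%. → 68%.
Line B: textile-upper → 14.01; rubber-soled → 14.01.01; ordinary → 14.01.01.02. Scheduled 31%. Belmark agreement on 14.01.01: wholly obtained → 21% available; preferential 21%. → 21%.
Line C: textile-upper → 14.01; wooden-soled → 14.01.02; ankle boots → 14.01.02.02. Scheduled 29%. Isolde agreement on 14.02.02.02: 14.01.02.02 not covered. → 29%.
Line D: textile-upper → 14.01; rubber-soled → 14.01.01; ankle boots → 14.01.01.01. Scheduled 25%. Isolde agreement on 14.02.02.02: 14.01.01.01 not covered. → 25%.
Sum: 68% + 21% + 29% + 25% = 143%.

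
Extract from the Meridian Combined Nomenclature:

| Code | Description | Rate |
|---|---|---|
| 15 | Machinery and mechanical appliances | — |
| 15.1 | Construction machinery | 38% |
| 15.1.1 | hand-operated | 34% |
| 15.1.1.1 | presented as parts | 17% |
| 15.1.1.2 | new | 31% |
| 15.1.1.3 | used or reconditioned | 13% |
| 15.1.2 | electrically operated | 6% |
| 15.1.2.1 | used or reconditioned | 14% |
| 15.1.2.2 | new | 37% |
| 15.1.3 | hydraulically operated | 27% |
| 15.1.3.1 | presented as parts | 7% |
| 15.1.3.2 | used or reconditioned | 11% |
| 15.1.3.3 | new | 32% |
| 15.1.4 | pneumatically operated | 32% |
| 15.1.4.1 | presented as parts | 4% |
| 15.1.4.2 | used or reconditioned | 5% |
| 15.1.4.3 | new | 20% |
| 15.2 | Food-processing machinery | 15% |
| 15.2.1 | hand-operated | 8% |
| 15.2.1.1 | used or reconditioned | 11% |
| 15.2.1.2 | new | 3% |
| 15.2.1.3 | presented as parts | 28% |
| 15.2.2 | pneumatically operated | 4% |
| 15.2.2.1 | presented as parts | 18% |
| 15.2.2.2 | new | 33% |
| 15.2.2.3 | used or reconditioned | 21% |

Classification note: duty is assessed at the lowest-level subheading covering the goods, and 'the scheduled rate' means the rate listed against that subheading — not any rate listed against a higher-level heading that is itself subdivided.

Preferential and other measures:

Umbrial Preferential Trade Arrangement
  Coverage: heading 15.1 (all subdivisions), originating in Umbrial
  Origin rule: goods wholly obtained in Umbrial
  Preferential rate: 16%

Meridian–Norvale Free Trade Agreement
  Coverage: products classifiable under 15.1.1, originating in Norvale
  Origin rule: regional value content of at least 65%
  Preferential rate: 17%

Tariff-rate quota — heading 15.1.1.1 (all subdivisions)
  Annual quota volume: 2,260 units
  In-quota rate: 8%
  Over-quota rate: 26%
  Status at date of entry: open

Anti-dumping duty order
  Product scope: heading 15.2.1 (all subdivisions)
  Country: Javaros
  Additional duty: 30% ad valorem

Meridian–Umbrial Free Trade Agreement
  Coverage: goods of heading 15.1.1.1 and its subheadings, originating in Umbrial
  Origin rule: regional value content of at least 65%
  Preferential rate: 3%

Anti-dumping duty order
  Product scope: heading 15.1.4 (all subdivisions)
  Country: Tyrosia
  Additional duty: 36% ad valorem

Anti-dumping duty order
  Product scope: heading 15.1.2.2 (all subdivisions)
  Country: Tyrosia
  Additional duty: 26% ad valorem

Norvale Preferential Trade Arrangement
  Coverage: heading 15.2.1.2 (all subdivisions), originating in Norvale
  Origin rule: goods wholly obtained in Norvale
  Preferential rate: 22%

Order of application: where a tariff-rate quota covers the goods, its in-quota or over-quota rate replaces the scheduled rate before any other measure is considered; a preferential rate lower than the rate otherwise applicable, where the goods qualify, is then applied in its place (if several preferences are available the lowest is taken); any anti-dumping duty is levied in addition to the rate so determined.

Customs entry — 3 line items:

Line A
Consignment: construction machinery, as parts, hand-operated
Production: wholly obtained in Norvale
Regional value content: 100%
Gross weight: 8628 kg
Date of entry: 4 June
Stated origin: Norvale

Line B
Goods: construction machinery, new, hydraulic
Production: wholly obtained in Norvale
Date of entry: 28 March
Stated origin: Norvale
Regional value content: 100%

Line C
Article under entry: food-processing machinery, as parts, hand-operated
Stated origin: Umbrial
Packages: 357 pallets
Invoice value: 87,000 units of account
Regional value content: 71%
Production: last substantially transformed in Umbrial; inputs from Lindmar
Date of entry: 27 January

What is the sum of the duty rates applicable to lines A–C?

Line A: construction → 15.1; hand-operated → 15.1.1; as parts → 15.1.1.1. Scheduled 17%. quota on 15.1.1.1 open → in-quota 8%; Norvale agreement on 15.1.1: RVC ≥ 65% → 17% available; Norvale agreement on 15.2.1.2: 15.1.1.1 not covered; preference 17% not lower than 8% → no reduction. → 8%.
Line B: construction → 15.1; hydraulic → 15.1.3; new → 15.1.3.3. Scheduled 32%. Norvale agreement on 15.1.1: 15.1.3.3 not covered; Norvale agreement on 15.2.1.2: 15.1.3.3 not covered. → 32%.
Line C: food-processing → 15.2; hand-operated → 15.2.1; as parts → 15.2.1.3. Scheduled 28%. Umbrial agreement on 15.1: 15.2.1.3 not covered; Umbrial agreement on 15.1.1.1: 15.2.1.3 not covered. → 28%.
Sum: 8% + 32% + 28% = 68%.

68%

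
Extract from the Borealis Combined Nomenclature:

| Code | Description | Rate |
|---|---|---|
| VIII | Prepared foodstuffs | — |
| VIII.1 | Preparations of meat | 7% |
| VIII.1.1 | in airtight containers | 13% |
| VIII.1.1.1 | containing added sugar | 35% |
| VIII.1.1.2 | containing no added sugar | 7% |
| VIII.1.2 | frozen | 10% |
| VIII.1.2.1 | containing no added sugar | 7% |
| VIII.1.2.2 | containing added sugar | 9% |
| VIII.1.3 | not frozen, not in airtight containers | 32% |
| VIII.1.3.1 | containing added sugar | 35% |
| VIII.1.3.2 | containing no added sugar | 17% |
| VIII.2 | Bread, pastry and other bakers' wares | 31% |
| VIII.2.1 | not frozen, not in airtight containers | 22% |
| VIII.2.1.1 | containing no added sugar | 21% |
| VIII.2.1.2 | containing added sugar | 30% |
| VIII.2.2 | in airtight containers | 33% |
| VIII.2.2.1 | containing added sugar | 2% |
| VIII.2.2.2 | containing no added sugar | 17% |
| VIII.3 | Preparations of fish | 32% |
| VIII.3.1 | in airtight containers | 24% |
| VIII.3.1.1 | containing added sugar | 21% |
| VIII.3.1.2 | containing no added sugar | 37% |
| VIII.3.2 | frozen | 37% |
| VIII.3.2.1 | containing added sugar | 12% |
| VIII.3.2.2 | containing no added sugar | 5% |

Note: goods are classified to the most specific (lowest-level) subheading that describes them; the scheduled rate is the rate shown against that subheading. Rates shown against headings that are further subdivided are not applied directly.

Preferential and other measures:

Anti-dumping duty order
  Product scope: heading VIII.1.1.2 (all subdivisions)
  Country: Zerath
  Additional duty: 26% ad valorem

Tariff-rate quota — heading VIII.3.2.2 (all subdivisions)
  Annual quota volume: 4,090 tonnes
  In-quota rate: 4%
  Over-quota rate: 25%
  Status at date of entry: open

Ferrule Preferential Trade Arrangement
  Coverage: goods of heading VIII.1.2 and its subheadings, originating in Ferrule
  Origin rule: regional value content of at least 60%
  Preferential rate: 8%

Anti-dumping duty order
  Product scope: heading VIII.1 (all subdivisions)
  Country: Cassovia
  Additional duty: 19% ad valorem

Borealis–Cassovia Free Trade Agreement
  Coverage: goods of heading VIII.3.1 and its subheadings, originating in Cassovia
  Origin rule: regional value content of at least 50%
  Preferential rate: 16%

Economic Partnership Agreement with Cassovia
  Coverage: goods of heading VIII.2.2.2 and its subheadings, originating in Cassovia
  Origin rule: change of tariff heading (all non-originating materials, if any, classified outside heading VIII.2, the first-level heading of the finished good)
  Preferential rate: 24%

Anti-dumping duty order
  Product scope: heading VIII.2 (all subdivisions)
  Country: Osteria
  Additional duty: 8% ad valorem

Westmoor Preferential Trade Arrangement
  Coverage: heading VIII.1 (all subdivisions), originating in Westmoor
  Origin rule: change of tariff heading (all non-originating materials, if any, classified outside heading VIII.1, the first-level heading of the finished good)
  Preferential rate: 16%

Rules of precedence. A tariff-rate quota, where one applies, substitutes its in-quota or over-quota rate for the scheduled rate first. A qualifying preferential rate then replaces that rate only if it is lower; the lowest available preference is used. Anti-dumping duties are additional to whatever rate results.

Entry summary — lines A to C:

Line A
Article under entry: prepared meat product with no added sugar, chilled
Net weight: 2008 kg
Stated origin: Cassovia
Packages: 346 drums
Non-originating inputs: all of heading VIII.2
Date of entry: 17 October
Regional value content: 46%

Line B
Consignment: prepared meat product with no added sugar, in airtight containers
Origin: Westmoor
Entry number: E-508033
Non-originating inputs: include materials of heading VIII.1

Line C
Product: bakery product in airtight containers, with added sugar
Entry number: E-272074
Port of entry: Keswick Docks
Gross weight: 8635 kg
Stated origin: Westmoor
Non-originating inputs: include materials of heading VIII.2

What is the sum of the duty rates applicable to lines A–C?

Line A: prepared meat product → VIII.1; chilled → VIII.1.3; with no added sugar → VIII.1.3.2. Scheduled 17%. Cassovia agreement on VIII.3.1: VIII.1.3.2 not covered; Cassovia agreement on VIII.2.2.2: VIII.1.3.2 not covered; anti-dumping (Cassovia, VIII.1): +19%; total 17% + 19% = 36%. → 36%.
Line B: prepared meat product → VIII.1; in airtight containers → VIII.1.1; with no added sugar → VIII.1.1.2. Scheduled 7%. Westmoor agreement on VIII.1: CTH not met. → 7%.
Line C: bakery product → VIII.2; in airtight containers → VIII.2.2; with added sugar → VIII.2.2.1. Scheduled 2%. Westmoor agreement on VIII.1: VIII.2.2.1 not covered. → 2%.
Sum: 36% + 7% + 2% = 45%.

45%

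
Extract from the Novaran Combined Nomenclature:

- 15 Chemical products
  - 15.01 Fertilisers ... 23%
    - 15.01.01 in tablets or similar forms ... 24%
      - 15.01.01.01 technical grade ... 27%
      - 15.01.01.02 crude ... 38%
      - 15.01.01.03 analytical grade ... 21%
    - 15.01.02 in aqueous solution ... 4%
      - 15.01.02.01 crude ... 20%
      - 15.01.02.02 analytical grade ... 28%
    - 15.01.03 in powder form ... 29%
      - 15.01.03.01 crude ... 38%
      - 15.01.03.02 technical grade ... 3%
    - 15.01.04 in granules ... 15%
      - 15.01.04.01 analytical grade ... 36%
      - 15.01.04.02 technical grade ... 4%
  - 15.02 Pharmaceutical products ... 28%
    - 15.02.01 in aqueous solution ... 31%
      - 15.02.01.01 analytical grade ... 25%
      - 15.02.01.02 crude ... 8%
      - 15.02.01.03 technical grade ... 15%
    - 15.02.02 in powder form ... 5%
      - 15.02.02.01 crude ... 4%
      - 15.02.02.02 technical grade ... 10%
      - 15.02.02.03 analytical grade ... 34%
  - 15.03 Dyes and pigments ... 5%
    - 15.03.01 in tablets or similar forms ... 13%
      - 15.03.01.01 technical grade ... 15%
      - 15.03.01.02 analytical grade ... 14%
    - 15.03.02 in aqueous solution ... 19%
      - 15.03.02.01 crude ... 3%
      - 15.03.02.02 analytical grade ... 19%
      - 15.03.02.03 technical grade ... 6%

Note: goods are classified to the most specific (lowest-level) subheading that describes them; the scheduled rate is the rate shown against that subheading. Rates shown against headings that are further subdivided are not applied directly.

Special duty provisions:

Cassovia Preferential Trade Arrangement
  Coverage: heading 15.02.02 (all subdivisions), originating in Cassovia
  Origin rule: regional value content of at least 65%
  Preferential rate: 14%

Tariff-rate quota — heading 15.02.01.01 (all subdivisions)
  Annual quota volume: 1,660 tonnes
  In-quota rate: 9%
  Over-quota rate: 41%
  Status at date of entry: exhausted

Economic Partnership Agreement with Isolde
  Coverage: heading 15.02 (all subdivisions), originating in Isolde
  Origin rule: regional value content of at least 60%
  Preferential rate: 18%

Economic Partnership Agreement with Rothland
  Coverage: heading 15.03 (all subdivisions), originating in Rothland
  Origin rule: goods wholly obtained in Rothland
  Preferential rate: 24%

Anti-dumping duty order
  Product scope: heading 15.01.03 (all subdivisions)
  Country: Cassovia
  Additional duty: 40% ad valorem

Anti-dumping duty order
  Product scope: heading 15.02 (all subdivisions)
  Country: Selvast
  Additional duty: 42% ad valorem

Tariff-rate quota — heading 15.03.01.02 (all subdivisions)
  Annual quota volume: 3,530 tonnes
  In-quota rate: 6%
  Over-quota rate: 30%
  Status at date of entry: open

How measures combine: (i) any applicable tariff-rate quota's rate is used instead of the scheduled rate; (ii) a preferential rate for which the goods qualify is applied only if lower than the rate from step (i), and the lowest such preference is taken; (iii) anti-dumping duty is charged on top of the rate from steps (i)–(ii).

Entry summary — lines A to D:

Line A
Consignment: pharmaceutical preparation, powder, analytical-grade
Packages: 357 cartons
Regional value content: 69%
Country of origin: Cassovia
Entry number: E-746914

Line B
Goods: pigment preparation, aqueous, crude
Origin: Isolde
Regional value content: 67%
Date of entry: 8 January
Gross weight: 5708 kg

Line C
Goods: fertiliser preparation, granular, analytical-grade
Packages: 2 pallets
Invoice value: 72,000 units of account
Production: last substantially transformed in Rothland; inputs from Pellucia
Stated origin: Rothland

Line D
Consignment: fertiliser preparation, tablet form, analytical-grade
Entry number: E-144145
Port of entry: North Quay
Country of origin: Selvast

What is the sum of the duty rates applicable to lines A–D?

74%

Line A: pharmaceutical → 15.02; powder → 15.02.02; analytical-grade → 15.02.02.03. Scheduled 34%. Cassovia agreement on 15.02.02: RVC ≥ 65% → 14% available; preferential 14%. → 14%.
Line B: pigment → 15.03; aqueous → 15.03.02; crude → 15.03.02.01. Scheduled 3%. Isolde agreement on 15.02: 15.03.02.01 not covered. → 3%.
Line C: fertiliser → 15.01; granular → 15.01.04; analytical-grade → 15.01.04.01. Scheduled 36%. Rothland agreement on 15.03: 15.01.04.01 not covered. → 36%.
Line D: fertiliser → 15.01; tablet form → 15.01.01; analytical-grade → 15.01.01.03. Scheduled 21%. No special measure applies. → 21%.
Sum: 14% + 3% + 36% + 21% = 74%.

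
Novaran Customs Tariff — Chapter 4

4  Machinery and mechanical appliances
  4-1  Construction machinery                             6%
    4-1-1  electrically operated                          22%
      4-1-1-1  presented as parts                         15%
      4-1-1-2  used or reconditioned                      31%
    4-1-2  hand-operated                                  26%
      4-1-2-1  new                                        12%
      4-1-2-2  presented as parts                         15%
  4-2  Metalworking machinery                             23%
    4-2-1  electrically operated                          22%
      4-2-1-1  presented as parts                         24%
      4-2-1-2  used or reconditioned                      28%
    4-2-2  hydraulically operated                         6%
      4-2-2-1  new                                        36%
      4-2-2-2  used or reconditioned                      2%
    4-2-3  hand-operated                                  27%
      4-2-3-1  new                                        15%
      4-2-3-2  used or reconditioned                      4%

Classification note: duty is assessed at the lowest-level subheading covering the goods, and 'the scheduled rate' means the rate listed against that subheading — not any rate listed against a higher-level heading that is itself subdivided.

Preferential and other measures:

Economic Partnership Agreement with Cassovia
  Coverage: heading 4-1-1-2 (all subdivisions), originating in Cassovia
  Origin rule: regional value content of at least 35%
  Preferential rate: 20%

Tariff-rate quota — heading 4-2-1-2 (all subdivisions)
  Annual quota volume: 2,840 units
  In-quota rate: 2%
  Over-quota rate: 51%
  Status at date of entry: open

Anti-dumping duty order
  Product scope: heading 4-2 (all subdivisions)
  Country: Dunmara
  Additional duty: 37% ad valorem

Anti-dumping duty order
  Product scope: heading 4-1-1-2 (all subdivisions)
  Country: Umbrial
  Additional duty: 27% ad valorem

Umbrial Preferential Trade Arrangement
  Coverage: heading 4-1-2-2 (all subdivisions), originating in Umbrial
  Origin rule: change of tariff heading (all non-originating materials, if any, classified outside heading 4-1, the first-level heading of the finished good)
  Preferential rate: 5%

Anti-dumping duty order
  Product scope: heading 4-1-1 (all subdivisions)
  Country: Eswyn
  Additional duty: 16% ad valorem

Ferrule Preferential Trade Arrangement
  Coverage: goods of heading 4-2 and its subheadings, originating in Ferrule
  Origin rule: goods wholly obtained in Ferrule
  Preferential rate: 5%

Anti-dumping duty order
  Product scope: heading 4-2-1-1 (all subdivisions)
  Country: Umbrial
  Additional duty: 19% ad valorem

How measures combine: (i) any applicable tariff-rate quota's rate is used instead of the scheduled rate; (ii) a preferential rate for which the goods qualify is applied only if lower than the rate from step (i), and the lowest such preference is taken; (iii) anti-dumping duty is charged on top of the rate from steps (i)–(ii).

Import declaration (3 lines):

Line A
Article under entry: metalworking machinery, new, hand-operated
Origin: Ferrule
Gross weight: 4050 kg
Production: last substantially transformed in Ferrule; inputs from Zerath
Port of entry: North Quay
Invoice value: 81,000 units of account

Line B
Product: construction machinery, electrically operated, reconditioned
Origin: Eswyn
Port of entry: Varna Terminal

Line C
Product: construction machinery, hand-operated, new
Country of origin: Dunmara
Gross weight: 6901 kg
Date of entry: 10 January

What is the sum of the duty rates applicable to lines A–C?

Line A: metalworking → 4-2; hand-operated → 4-2-3; new → 4-2-3-1. Scheduled 15%. Ferrule agreement on 4-2: not wholly obtained. → 15%.
Line B: construction → 4-1; electrically operated → 4-1-1; reconditioned → 4-1-1-2. Scheduled 31%. anti-dumping (Eswyn, 4-1-1): +16%; total 31% + 16% = 47%. → 47%.
Line C: construction → 4-1; hand-operated → 4-1-2; new → 4-1-2-1. Scheduled 12%. No special measure applies. → 12%.
Sum: 15% + 47% + 12% = 74%.

74%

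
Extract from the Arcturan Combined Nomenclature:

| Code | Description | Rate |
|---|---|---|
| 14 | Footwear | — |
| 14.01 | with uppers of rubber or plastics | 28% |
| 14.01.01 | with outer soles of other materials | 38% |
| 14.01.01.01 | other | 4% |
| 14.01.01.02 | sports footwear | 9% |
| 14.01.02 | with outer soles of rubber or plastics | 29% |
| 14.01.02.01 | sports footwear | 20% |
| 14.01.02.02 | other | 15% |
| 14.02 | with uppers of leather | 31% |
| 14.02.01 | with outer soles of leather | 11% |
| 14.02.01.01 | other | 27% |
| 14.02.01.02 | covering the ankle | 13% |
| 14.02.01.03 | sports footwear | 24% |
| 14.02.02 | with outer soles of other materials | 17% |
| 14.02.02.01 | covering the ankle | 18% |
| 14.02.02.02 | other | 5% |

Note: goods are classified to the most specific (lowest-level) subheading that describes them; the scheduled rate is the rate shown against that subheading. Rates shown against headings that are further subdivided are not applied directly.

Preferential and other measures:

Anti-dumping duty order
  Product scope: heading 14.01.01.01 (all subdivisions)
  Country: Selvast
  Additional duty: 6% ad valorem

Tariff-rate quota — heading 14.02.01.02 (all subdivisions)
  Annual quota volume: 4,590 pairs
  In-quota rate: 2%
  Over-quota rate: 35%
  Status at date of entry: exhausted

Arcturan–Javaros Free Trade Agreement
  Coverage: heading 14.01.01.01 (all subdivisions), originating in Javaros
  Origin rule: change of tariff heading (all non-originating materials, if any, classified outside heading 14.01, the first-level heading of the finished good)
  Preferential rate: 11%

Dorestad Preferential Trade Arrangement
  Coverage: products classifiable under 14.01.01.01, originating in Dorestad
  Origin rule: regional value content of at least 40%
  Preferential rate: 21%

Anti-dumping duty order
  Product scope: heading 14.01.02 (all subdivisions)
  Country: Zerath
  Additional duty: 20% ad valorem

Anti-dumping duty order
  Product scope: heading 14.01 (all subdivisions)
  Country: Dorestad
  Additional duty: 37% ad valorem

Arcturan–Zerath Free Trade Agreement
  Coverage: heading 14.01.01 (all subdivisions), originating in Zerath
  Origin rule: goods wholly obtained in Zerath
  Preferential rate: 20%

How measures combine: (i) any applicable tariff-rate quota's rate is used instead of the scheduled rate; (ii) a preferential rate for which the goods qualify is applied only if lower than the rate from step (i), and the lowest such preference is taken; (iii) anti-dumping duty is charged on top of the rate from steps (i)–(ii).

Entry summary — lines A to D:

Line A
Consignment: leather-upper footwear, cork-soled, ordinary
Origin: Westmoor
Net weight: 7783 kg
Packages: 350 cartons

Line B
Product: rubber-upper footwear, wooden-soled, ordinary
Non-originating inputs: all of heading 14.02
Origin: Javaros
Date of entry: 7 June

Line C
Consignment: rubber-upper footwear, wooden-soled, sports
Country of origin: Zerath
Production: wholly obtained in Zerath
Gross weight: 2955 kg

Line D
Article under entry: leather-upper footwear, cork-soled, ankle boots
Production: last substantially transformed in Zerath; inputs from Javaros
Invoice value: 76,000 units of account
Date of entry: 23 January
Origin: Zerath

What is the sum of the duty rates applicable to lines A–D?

Line A: leather-upper → 14.02; cork-soled → 14.02.02; ordinary → 14.02.02.02. Scheduled 5%. No special measure applies. → 5%.
Line B: rubber-upper → 14.01; wooden-soled → 14.01.01; ordinary → 14.01.01.01. Scheduled 4%. Javaros agreement on 14.01.01.01: CTH met → 11% available; preference 11% not lower than 4% → no reduction. → 4%.
Line C: rubber-upper → 14.01; wooden-soled → 14.01.01; sports → 14.01.01.02. Scheduled 9%. Zerath agreement on 14.01.01: wholly obtained → 20% available; preference 20% not lower than 9% → no reduction. → 9%.
Line D: leather-upper → 14.02; cork-soled → 14.02.02; ankle boots → 14.02.02.01. Scheduled 18%. Zerath agreement on 14.01.01: 14.02.02.01 not covered. → 18%.
Sum: 5% + 4% + 9% + 18% = 36%.

36%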